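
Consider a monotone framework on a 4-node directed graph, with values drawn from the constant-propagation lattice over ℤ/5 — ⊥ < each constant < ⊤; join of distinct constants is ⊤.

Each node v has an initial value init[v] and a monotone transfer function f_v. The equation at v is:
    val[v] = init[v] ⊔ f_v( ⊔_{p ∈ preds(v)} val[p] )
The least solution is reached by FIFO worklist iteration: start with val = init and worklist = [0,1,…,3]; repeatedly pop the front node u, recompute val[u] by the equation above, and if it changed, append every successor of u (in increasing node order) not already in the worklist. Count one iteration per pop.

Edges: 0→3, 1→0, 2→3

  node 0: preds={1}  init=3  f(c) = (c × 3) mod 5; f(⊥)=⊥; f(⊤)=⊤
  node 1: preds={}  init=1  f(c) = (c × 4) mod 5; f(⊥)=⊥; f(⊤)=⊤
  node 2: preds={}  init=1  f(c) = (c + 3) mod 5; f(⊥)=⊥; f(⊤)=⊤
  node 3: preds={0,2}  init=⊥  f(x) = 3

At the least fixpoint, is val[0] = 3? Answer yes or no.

Trace (4 dequeues):
  [1] u=0 | in 1 | out 3 | ==
  [2] u=1 | in ⊥ | out 1 | ==
  [3] u=2 | in ⊥ | out 1 | ==
  [4] u=3 | in ⊤ | out 3 | prev ⊥ | push {}

Converged values:
  [0] 3
  [1] 1
  [2] 1
  [3] 3

yes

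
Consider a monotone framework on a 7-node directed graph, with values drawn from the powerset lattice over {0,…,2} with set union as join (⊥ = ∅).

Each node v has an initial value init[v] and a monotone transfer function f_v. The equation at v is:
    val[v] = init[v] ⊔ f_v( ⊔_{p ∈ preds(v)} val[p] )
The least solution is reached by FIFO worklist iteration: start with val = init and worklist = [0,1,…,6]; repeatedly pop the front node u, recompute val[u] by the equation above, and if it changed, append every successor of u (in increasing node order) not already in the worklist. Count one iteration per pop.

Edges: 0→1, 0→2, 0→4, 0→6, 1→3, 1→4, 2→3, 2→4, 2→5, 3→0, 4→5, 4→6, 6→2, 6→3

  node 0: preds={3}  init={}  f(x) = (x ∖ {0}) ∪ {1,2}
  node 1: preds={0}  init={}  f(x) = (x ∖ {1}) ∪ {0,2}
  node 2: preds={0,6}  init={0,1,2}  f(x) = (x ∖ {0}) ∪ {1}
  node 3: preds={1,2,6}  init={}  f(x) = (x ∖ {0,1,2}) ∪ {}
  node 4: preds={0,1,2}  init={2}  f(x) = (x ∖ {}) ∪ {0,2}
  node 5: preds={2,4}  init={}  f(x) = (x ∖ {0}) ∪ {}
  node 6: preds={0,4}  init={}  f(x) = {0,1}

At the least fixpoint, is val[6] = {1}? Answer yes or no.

Iteration log — 9 steps:
  step 1. node 0  ⊔preds={}  new={1,2}  old={}  +wl: 
  step 2. node 1  ⊔preds={1,2}  new={0,2}  old={}  +wl: 
  step 3. node 2  ⊔preds={1,2}  new={0,1,2}  stable
  step 4. node 3  ⊔preds={0,1,2}  new={}  stable
  step 5. node 4  ⊔preds={0,1,2}  new={0,1,2}  old={2}  +wl: 
  step 6. node 5  ⊔preds={0,1,2}  new={1,2}  old={}  +wl: 
  step 7. node 6  ⊔preds={0,1,2}  new={0,1}  old={}  +wl: 2,3
  step 8. node 2  ⊔preds={0,1,2}  new={0,1,2}  stable
  step 9. node 3  ⊔preds={0,1,2}  new={}  stable

Least fixpoint reached:
  node 0: {1,2}
  node 1: {0,2}
  node 2: {0,1,2}
  node 3: {}
  node 4: {0,1,2}
  node 5: {1,2}
  node 6: {0,1}

no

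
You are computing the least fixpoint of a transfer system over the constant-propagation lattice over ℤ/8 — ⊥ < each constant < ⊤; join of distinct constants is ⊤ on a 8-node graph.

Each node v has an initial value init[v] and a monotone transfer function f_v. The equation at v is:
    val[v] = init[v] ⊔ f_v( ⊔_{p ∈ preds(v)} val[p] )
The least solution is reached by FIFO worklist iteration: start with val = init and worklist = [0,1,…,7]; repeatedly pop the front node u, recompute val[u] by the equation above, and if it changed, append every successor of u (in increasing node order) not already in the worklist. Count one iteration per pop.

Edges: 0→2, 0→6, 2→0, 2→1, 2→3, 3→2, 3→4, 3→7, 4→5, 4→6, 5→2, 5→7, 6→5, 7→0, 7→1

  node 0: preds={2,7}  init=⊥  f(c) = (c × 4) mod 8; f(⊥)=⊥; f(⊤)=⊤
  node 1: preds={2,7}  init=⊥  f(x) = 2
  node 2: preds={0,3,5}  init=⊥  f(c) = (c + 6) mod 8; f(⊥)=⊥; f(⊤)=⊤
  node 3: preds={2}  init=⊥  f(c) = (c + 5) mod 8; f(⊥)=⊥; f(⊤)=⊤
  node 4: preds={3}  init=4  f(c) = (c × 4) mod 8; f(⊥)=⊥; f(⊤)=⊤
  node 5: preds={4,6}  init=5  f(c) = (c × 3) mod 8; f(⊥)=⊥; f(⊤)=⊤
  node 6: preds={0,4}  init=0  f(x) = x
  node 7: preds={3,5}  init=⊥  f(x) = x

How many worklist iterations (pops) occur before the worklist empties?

19

Iteration log — 19 steps:
  step 1. node 0  ⊔preds=⊥  new=⊥  stable
  step 2. node 1  ⊔preds=⊥  new=2  old=⊥  +wl: 
  step 3. node 2  ⊔preds=5  new=3  old=⊥  +wl: 0,1
  step 4. node 3  ⊔preds=3  new=0  old=⊥  +wl: 2
  step 5. node 4  ⊔preds=0  new=⊤  old=4  +wl: 
  step 6. node 5  ⊔preds=⊤  new=⊤  old=5  +wl: 
  step 7. node 6  ⊔preds=⊤  new=⊤  old=0  +wl: 5
  step 8. node 7  ⊔preds=⊤  new=⊤  old=⊥  +wl: 
  step 9. node 0  ⊔preds=⊤  new=⊤  old=⊥  +wl: 6
  step 10. node 1  ⊔preds=⊤  new=2  stable
  step 11. node 2  ⊔preds=⊤  new=⊤  old=3  +wl: 0,1,3
  step 12. node 5  ⊔preds=⊤  new=⊤  stable
  step 13. node 6  ⊔preds=⊤  new=⊤  stable
  step 14. node 0  ⊔preds=⊤  new=⊤  stable
  step 15. node 1  ⊔preds=⊤  new=2  stable
  step 16. node 3  ⊔preds=⊤  new=⊤  old=0  +wl: 2,4,7
  step 17. node 2  ⊔preds=⊤  new=⊤  stable
  step 18. node 4  ⊔preds=⊤  new=⊤  stable
  step 19. node 7  ⊔preds=⊤  new=⊤  stable

Least fixpoint reached:
  node 0: ⊤
  node 1: 2
  node 2: ⊤
  node 3: ⊤
  node 4: ⊤
  node 5: ⊤
  node 6: ⊤
  node 7: ⊤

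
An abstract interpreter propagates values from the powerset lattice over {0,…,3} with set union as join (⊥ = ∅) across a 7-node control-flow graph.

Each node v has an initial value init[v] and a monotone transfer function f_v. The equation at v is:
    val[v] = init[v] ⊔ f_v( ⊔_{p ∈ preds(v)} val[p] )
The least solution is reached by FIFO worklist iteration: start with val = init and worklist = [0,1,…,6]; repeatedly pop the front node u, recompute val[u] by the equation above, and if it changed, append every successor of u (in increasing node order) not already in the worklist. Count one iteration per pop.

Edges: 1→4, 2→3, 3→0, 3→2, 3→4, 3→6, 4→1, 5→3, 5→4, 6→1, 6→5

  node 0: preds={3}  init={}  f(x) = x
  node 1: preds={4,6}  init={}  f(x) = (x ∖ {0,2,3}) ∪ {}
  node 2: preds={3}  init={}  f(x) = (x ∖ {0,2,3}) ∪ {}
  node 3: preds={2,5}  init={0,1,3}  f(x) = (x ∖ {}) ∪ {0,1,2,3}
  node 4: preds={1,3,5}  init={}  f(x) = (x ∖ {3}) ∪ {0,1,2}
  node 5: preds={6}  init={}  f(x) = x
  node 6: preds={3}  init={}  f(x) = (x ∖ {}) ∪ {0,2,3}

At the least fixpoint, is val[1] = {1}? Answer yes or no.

Iteration log — 13 steps:
  step 1. node 0  ⊔preds={0,1,3}  new={0,1,3}  old={}  +wl: 
  step 2. node 1  ⊔preds={}  new={}  stable
  step 3. node 2  ⊔preds={0,1,3}  new={1}  old={}  +wl: 
  step 4. node 3  ⊔preds={1}  new={0,1,2,3}  old={0,1,3}  +wl: 0,2
  step 5. node 4  ⊔preds={0,1,2,3}  new={0,1,2}  old={}  +wl: 1
  step 6. node 5  ⊔preds={}  new={}  stable
  step 7. node 6  ⊔preds={0,1,2,3}  new={0,1,2,3}  old={}  +wl: 5
  step 8. node 0  ⊔preds={0,1,2,3}  new={0,1,2,3}  old={0,1,3}  +wl: 
  step 9. node 2  ⊔preds={0,1,2,3}  new={1}  stable
  step 10. node 1  ⊔preds={0,1,2,3}  new={1}  old={}  +wl: 4
  step 11. node 5  ⊔preds={0,1,2,3}  new={0,1,2,3}  old={}  +wl: 3
  step 12. node 4  ⊔preds={0,1,2,3}  new={0,1,2}  stable
  step 13. node 3  ⊔preds={0,1,2,3}  new={0,1,2,3}  stable

Least fixpoint reached:
  node 0: {0,1,2,3}
  node 1: {1}
  node 2: {1}
  node 3: {0,1,2,3}
  node 4: {0,1,2}
  node 5: {0,1,2,3}
  node 6: {0,1,2,3}

yes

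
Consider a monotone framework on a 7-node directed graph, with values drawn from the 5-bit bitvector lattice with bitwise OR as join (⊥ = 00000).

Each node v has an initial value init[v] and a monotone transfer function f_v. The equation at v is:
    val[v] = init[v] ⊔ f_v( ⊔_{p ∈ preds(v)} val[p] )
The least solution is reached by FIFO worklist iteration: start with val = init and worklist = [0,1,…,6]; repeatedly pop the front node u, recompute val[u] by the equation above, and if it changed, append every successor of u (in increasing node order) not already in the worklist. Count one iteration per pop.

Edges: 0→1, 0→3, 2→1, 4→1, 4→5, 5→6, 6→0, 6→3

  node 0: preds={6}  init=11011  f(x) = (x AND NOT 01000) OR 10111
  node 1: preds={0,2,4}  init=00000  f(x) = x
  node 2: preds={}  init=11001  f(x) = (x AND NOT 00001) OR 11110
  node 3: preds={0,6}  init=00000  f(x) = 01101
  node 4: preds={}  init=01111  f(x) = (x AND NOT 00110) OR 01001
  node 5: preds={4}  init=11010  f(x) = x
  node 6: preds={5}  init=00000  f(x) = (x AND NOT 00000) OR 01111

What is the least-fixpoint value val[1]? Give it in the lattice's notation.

11111

Trace (10 dequeues):
  [1] u=0 | in 00000 | out 11111 | prev 11011 | push {}
  [2] u=1 | in 11111 | out 11111 | prev 00000 | push {}
  [3] u=2 | in 00000 | out 11111 | prev 11001 | push {1}
  [4] u=3 | in 11111 | out 01101 | prev 00000 | push {}
  [5] u=4 | in 00000 | out 01111 | ==
  [6] u=5 | in 01111 | out 11111 | prev 11010 | push {}
  [7] u=6 | in 11111 | out 11111 | prev 00000 | push {0,3}
  [8] u=1 | in 11111 | out 11111 | ==
  [9] u=0 | in 11111 | out 11111 | ==
  [10] u=3 | in 11111 | out 01101 | ==

Converged values:
  [0] 11111
  [1] 11111
  [2] 11111
  [3] 01101
  [4] 01111
  [5] 11111
  [6] 11111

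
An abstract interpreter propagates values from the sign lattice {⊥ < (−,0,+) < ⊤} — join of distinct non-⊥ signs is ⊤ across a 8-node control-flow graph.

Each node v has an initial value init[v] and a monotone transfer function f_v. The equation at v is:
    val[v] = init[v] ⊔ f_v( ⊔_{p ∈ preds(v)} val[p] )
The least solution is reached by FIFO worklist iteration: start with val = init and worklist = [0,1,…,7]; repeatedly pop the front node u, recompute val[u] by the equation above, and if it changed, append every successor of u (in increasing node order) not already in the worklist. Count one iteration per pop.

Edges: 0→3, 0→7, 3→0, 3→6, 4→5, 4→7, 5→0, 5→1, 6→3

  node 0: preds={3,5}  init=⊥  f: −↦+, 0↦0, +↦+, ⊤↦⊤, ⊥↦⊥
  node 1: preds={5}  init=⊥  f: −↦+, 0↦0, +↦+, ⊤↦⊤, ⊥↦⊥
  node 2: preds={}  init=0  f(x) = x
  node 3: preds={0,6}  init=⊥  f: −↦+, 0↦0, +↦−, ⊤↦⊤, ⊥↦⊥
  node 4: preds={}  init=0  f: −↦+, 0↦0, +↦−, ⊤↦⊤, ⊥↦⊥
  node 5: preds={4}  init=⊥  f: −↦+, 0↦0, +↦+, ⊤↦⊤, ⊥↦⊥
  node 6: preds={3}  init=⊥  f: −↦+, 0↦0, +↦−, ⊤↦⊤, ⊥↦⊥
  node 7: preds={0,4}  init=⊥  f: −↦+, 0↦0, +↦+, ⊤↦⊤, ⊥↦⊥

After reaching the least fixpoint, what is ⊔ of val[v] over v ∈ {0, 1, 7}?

Iteration log — 15 steps:
  step 1. node 0  ⊔preds=⊥  new=⊥  stable
  step 2. node 1  ⊔preds=⊥  new=⊥  stable
  step 3. node 2  ⊔preds=⊥  new=0  stable
  step 4. node 3  ⊔preds=⊥  new=⊥  stable
  step 5. node 4  ⊔preds=⊥  new=0  stable
  step 6. node 5  ⊔preds=0  new=0  old=⊥  +wl: 0,1
  step 7. node 6  ⊔preds=⊥  new=⊥  stable
  step 8. node 7  ⊔preds=0  new=0  old=⊥  +wl: 
  step 9. node 0  ⊔preds=0  new=0  old=⊥  +wl: 3,7
  step 10. node 1  ⊔preds=0  new=0  old=⊥  +wl: 
  step 11. node 3  ⊔preds=0  new=0  old=⊥  +wl: 0,6
  step 12. node 7  ⊔preds=0  new=0  stable
  step 13. node 0  ⊔preds=0  new=0  stable
  step 14. node 6  ⊔preds=0  new=0  old=⊥  +wl: 3
  step 15. node 3  ⊔preds=0  new=0  stable

Least fixpoint reached:
  node 0: 0
  node 1: 0
  node 2: 0
  node 3: 0
  node 4: 0
  node 5: 0
  node 6: 0
  node 7: 0

0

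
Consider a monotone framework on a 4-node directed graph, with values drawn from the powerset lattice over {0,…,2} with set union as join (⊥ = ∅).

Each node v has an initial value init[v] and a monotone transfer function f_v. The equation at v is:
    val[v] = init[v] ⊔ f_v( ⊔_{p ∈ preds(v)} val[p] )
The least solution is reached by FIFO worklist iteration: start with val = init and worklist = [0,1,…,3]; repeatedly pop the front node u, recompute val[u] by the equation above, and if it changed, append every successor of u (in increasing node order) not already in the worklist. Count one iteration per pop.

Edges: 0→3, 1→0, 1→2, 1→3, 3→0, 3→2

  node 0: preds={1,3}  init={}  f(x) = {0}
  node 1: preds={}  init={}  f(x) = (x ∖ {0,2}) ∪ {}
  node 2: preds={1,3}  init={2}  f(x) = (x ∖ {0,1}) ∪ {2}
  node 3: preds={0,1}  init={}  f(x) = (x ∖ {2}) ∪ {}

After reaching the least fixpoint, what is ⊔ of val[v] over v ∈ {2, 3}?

{0,2}

Worklist (6 pops):
  #1 pop 0: in={} → {0} (was {}); enqueue []
  #2 pop 1: in={} → {} (no change)
  #3 pop 2: in={} → {2} (no change)
  #4 pop 3: in={0} → {0} (was {}); enqueue [0,2]
  #5 pop 0: in={0} → {0} (no change)
  #6 pop 2: in={0} → {2} (no change)

Fixpoint:
  val[0] = {0}
  val[1] = {}
  val[2] = {2}
  val[3] = {0}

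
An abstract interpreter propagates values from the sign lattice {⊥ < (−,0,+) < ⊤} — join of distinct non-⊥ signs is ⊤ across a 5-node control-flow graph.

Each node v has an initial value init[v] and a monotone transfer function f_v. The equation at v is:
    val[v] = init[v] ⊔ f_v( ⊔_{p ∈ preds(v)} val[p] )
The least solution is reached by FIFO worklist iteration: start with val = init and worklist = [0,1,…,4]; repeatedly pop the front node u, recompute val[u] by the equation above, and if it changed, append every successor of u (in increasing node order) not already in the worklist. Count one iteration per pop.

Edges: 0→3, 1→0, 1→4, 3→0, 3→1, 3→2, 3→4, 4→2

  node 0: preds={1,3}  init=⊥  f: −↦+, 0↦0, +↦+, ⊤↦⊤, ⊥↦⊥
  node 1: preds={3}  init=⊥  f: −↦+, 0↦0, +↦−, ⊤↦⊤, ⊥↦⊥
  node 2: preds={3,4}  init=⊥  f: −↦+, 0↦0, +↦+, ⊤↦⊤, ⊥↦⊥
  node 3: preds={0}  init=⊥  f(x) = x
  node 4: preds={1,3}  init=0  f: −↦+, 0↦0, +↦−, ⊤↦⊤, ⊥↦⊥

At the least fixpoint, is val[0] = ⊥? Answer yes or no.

yes

Trace (5 dequeues):
  [1] u=0 | in ⊥ | out ⊥ | ==
  [2] u=1 | in ⊥ | out ⊥ | ==
  [3] u=2 | in 0 | out 0 | prev ⊥ | push {}
  [4] u=3 | in ⊥ | out ⊥ | ==
  [5] u=4 | in ⊥ | out 0 | ==

Converged values:
  [0] ⊥
  [1] ⊥
  [2] 0
  [3] ⊥
  [4] 0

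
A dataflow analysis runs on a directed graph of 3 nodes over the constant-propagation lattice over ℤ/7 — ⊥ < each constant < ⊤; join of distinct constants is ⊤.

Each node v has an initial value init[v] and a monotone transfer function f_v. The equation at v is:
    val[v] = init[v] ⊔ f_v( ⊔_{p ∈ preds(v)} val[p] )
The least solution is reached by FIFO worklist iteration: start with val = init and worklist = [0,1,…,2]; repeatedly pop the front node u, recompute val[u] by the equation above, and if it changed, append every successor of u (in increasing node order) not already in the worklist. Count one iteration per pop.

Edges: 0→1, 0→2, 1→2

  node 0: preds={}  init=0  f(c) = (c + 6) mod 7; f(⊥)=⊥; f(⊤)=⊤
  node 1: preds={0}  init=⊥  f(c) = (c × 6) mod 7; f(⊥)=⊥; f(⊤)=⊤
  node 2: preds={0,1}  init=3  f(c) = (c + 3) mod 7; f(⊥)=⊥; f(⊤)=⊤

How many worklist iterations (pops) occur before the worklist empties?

3

Iteration log — 3 steps:
  step 1. node 0  ⊔preds=⊥  new=0  stable
  step 2. node 1  ⊔preds=0  new=0  old=⊥  +wl: 
  step 3. node 2  ⊔preds=0  new=3  stable

Least fixpoint reached:
  node 0: 0
  node 1: 0
  node 2: 3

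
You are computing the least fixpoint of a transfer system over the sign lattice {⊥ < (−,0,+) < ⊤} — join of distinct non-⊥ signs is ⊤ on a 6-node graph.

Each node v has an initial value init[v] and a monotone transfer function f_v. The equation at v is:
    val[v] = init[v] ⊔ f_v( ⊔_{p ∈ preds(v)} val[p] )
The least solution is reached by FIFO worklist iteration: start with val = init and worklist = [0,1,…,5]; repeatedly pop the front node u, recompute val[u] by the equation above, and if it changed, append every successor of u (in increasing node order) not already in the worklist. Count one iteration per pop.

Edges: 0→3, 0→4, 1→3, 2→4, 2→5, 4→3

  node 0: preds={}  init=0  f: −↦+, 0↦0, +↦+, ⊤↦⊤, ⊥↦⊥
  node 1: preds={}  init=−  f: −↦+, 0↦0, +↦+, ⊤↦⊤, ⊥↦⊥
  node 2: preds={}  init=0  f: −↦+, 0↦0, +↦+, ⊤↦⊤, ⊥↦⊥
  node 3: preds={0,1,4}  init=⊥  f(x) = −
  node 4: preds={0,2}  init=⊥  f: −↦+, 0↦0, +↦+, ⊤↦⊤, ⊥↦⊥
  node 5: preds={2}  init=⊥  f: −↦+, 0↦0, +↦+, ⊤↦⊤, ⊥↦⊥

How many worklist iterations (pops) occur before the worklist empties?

Iteration log — 7 steps:
  step 1. node 0  ⊔preds=⊥  new=0  stable
  step 2. node 1  ⊔preds=⊥  new=−  stable
  step 3. node 2  ⊔preds=⊥  new=0  stable
  step 4. node 3  ⊔preds=⊤  new=−  old=⊥  +wl: 
  step 5. node 4  ⊔preds=0  new=0  old=⊥  +wl: 3
  step 6. node 5  ⊔preds=0  new=0  old=⊥  +wl: 
  step 7. node 3  ⊔preds=⊤  new=−  stable

Least fixpoint reached:
  node 0: 0
  node 1: −
  node 2: 0
  node 3: −
  node 4: 0
  node 5: 0

7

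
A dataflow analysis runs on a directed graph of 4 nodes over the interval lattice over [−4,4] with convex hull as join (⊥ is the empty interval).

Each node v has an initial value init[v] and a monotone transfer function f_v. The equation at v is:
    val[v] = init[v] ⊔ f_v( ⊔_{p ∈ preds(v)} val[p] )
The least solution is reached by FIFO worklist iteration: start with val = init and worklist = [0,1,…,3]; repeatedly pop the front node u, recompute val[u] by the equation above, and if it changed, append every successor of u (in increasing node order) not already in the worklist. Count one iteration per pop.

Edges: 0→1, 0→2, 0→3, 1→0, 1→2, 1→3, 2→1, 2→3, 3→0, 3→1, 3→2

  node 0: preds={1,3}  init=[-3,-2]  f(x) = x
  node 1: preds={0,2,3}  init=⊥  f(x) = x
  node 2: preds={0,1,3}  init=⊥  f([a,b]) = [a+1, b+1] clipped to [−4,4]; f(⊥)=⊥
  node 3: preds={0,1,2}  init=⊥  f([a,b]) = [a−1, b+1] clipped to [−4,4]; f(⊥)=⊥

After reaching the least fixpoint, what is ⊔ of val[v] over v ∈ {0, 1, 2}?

Iteration log — 18 steps:
  step 1. node 0  ⊔preds=⊥  new=[-3,-2]  stable
  step 2. node 1  ⊔preds=[-3,-2]  new=[-3,-2]  old=⊥  +wl: 0
  step 3. node 2  ⊔preds=[-3,-2]  new=[-2,-1]  old=⊥  +wl: 1
  step 4. node 3  ⊔preds=[-3,-1]  new=[-4,0]  old=⊥  +wl: 2
  step 5. node 0  ⊔preds=[-4,0]  new=[-4,0]  old=[-3,-2]  +wl: 3
  step 6. node 1  ⊔preds=[-4,0]  new=[-4,0]  old=[-3,-2]  +wl: 0
  step 7. node 2  ⊔preds=[-4,0]  new=[-3,1]  old=[-2,-1]  +wl: 1
  step 8. node 3  ⊔preds=[-4,1]  new=[-4,2]  old=[-4,0]  +wl: 2
  step 9. node 0  ⊔preds=[-4,2]  new=[-4,2]  old=[-4,0]  +wl: 3
  step 10. node 1  ⊔preds=[-4,2]  new=[-4,2]  old=[-4,0]  +wl: 0
  step 11. node 2  ⊔preds=[-4,2]  new=[-3,3]  old=[-3,1]  +wl: 1
  step 12. node 3  ⊔preds=[-4,3]  new=[-4,4]  old=[-4,2]  +wl: 2
  step 13. node 0  ⊔preds=[-4,4]  new=[-4,4]  old=[-4,2]  +wl: 3
  step 14. node 1  ⊔preds=[-4,4]  new=[-4,4]  old=[-4,2]  +wl: 0
  step 15. node 2  ⊔preds=[-4,4]  new=[-3,4]  old=[-3,3]  +wl: 1
  step 16. node 3  ⊔preds=[-4,4]  new=[-4,4]  stable
  step 17. node 0  ⊔preds=[-4,4]  new=[-4,4]  stable
  step 18. node 1  ⊔preds=[-4,4]  new=[-4,4]  stable

Least fixpoint reached:
  node 0: [-4,4]
  node 1: [-4,4]
  node 2: [-3,4]
  node 3: [-4,4]

[-4,4]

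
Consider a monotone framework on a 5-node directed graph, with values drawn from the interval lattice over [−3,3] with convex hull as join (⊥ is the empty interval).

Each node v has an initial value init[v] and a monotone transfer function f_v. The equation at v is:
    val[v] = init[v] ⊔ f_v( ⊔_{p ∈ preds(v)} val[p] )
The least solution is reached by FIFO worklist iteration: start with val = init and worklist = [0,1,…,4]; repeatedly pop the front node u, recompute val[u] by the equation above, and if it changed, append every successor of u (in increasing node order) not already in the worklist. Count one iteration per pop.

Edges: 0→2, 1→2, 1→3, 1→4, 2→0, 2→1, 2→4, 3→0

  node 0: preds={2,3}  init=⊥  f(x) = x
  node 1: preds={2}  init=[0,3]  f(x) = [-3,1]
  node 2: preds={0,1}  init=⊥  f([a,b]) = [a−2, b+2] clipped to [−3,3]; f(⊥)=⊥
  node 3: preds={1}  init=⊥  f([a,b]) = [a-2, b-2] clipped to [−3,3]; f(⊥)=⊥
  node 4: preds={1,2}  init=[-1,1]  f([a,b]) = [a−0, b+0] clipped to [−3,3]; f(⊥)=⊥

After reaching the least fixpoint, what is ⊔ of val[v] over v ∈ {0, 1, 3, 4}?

Iteration log — 8 steps:
  step 1. node 0  ⊔preds=⊥  new=⊥  stable
  step 2. node 1  ⊔preds=⊥  new=[-3,3]  old=[0,3]  +wl: 
  step 3. node 2  ⊔preds=[-3,3]  new=[-3,3]  old=⊥  +wl: 0,1
  step 4. node 3  ⊔preds=[-3,3]  new=[-3,1]  old=⊥  +wl: 
  step 5. node 4  ⊔preds=[-3,3]  new=[-3,3]  old=[-1,1]  +wl: 
  step 6. node 0  ⊔preds=[-3,3]  new=[-3,3]  old=⊥  +wl: 2
  step 7. node 1  ⊔preds=[-3,3]  new=[-3,3]  stable
  step 8. node 2  ⊔preds=[-3,3]  new=[-3,3]  stable

Least fixpoint reached:
  node 0: [-3,3]
  node 1: [-3,3]
  node 2: [-3,3]
  node 3: [-3,1]
  node 4: [-3,3]

[-3,3]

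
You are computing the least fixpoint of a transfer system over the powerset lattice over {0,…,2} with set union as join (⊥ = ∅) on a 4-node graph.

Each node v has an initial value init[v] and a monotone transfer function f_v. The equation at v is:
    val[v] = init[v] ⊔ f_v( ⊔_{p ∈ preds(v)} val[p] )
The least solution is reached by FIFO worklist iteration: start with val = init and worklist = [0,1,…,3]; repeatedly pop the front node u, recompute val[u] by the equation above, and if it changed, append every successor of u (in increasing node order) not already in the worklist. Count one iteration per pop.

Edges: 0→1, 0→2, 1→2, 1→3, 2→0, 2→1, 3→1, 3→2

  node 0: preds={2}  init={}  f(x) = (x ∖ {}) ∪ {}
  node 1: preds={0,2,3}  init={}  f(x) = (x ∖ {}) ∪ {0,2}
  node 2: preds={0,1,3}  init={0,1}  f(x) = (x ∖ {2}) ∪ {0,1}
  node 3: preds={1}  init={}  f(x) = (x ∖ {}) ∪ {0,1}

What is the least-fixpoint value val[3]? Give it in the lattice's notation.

{0,1,2}

Trace (6 dequeues):
  [1] u=0 | in {0,1} | out {0,1} | prev {} | push {}
  [2] u=1 | in {0,1} | out {0,1,2} | prev {} | push {}
  [3] u=2 | in {0,1,2} | out {0,1} | ==
  [4] u=3 | in {0,1,2} | out {0,1,2} | prev {} | push {1,2}
  [5] u=1 | in {0,1,2} | out {0,1,2} | ==
  [6] u=2 | in {0,1,2} | out {0,1} | ==

Converged values:
  [0] {0,1}
  [1] {0,1,2}
  [2] {0,1}
  [3] {0,1,2}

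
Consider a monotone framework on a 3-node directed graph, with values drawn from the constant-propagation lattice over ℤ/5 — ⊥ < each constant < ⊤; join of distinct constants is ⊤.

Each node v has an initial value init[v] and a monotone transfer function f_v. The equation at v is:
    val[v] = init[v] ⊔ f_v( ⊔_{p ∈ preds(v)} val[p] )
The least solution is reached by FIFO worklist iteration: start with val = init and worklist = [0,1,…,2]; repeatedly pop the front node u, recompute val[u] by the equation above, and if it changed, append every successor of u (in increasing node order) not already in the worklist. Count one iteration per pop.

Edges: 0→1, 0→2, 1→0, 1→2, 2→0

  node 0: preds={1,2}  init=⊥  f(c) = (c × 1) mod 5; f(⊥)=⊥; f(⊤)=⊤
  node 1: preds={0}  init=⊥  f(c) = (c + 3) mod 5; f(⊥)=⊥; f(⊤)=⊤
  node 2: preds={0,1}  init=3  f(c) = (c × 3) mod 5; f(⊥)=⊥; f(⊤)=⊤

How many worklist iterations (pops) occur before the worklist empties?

7

Worklist (7 pops):
  #1 pop 0: in=3 → 3 (was ⊥); enqueue []
  #2 pop 1: in=3 → 1 (was ⊥); enqueue [0]
  #3 pop 2: in=⊤ → ⊤ (was 3); enqueue []
  #4 pop 0: in=⊤ → ⊤ (was 3); enqueue [1,2]
  #5 pop 1: in=⊤ → ⊤ (was 1); enqueue [0]
  #6 pop 2: in=⊤ → ⊤ (no change)
  #7 pop 0: in=⊤ → ⊤ (no change)

Fixpoint:
  val[0] = ⊤
  val[1] = ⊤
  val[2] = ⊤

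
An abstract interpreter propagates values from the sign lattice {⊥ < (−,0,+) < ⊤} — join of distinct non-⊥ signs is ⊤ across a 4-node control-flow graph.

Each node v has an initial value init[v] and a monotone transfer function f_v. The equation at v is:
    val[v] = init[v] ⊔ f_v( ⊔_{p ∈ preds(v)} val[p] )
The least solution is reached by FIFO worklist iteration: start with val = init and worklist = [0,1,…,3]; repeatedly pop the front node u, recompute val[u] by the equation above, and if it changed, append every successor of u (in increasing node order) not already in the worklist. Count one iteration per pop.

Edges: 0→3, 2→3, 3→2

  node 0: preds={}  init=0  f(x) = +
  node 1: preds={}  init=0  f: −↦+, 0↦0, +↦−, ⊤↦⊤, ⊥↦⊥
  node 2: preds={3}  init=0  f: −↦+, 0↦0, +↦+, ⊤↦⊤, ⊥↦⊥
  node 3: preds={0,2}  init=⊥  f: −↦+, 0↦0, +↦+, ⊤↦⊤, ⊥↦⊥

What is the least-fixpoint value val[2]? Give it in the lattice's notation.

⊤

Iteration log — 6 steps:
  step 1. node 0  ⊔preds=⊥  new=⊤  old=0  +wl: 
  step 2. node 1  ⊔preds=⊥  new=0  stable
  step 3. node 2  ⊔preds=⊥  new=0  stable
  step 4. node 3  ⊔preds=⊤  new=⊤  old=⊥  +wl: 2
  step 5. node 2  ⊔preds=⊤  new=⊤  old=0  +wl: 3
  step 6. node 3  ⊔preds=⊤  new=⊤  stable

Least fixpoint reached:
  node 0: ⊤
  node 1: 0
  node 2: ⊤
  node 3: ⊤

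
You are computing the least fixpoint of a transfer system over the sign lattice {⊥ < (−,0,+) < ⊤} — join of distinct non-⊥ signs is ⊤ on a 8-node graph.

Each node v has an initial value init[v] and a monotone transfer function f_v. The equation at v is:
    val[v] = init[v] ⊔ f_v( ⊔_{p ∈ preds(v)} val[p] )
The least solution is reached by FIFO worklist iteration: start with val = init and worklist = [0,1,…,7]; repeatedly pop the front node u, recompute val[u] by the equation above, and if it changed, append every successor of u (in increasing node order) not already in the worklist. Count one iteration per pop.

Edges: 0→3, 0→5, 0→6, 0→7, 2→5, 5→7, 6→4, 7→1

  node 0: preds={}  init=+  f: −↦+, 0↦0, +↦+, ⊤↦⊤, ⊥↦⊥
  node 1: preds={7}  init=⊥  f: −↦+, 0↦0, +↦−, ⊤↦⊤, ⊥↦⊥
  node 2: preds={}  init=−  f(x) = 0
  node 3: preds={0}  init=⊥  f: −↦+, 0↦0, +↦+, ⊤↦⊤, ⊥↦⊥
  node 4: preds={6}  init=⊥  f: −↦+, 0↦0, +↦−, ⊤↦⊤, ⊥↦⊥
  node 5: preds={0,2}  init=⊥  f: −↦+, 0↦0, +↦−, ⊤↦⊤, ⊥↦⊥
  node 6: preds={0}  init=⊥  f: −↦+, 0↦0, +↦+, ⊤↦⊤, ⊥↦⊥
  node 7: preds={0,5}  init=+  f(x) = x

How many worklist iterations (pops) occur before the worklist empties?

Trace (10 dequeues):
  [1] u=0 | in ⊥ | out + | ==
  [2] u=1 | in + | out − | prev ⊥ | push {}
  [3] u=2 | in ⊥ | out ⊤ | prev − | push {}
  [4] u=3 | in + | out + | prev ⊥ | push {}
  [5] u=4 | in ⊥ | out ⊥ | ==
  [6] u=5 | in ⊤ | out ⊤ | prev ⊥ | push {}
  [7] u=6 | in + | out + | prev ⊥ | push {4}
  [8] u=7 | in ⊤ | out ⊤ | prev + | push {1}
  [9] u=4 | in + | out − | prev ⊥ | push {}
  [10] u=1 | in ⊤ | out ⊤ | prev − | push {}

Converged values:
  [0] +
  [1] ⊤
  [2] ⊤
  [3] +
  [4] −
  [5] ⊤
  [6] +
  [7] ⊤

10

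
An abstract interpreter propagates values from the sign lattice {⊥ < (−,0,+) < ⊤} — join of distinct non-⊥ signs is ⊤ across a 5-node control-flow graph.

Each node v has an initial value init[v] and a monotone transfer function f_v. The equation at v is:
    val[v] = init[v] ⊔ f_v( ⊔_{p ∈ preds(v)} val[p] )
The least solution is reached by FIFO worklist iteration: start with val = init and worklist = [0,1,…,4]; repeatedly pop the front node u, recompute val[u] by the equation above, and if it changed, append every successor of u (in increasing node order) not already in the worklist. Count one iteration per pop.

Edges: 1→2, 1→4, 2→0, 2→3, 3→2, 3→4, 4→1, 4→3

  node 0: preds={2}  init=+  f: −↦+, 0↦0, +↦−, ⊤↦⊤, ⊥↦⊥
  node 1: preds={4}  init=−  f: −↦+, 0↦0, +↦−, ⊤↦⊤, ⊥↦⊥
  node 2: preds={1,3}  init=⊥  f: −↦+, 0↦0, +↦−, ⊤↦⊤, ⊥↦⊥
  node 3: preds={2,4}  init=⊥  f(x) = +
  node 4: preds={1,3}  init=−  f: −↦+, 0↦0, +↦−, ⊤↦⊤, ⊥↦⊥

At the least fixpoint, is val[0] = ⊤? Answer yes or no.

Iteration log — 9 steps:
  step 1. node 0  ⊔preds=⊥  new=+  stable
  step 2. node 1  ⊔preds=−  new=⊤  old=−  +wl: 
  step 3. node 2  ⊔preds=⊤  new=⊤  old=⊥  +wl: 0
  step 4. node 3  ⊔preds=⊤  new=+  old=⊥  +wl: 2
  step 5. node 4  ⊔preds=⊤  new=⊤  old=−  +wl: 1,3
  step 6. node 0  ⊔preds=⊤  new=⊤  old=+  +wl: 
  step 7. node 2  ⊔preds=⊤  new=⊤  stable
  step 8. node 1  ⊔preds=⊤  new=⊤  stable
  step 9. node 3  ⊔preds=⊤  new=+  stable

Least fixpoint reached:
  node 0: ⊤
  node 1: ⊤
  node 2: ⊤
  node 3: +
  node 4: ⊤

yes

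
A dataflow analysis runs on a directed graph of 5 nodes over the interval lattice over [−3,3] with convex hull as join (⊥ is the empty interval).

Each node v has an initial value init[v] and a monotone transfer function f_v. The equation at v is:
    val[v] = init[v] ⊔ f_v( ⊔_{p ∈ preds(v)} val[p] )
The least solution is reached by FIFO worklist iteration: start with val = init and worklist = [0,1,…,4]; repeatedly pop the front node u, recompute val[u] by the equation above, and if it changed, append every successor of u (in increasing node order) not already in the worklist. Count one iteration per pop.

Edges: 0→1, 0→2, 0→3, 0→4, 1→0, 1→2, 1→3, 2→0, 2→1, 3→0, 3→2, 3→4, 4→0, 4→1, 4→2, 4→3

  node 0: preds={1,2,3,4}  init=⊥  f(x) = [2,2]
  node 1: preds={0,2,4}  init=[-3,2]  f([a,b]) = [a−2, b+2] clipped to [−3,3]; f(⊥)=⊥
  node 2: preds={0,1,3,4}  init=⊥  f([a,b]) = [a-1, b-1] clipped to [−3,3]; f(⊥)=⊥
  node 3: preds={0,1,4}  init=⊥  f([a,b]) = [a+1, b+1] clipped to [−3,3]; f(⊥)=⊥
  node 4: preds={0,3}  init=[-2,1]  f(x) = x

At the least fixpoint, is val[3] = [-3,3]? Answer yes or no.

Worklist (9 pops):
  #1 pop 0: in=[-3,2] → [2,2] (was ⊥); enqueue []
  #2 pop 1: in=[-2,2] → [-3,3] (was [-3,2]); enqueue [0]
  #3 pop 2: in=[-3,3] → [-3,2] (was ⊥); enqueue [1]
  #4 pop 3: in=[-3,3] → [-2,3] (was ⊥); enqueue [2]
  #5 pop 4: in=[-2,3] → [-2,3] (was [-2,1]); enqueue [3]
  #6 pop 0: in=[-3,3] → [2,2] (no change)
  #7 pop 1: in=[-3,3] → [-3,3] (no change)
  #8 pop 2: in=[-3,3] → [-3,2] (no change)
  #9 pop 3: in=[-3,3] → [-2,3] (no change)

Fixpoint:
  val[0] = [2,2]
  val[1] = [-3,3]
  val[2] = [-3,2]
  val[3] = [-2,3]
  val[4] = [-2,3]

no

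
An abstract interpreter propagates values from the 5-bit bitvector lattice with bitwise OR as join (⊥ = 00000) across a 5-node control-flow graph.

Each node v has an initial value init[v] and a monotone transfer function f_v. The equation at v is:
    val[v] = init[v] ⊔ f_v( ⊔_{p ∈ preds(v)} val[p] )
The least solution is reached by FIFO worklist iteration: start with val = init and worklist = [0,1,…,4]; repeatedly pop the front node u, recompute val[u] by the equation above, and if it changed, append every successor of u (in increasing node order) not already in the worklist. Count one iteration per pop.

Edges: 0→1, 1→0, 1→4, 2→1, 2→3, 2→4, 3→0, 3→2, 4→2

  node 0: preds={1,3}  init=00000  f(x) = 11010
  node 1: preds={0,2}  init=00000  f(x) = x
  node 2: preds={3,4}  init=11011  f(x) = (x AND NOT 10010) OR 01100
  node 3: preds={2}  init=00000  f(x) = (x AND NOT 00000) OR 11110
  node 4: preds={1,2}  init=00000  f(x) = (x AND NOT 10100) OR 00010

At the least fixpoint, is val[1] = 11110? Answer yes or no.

no

Worklist (10 pops):
  #1 pop 0: in=00000 → 11010 (was 00000); enqueue []
  #2 pop 1: in=11011 → 11011 (was 00000); enqueue [0]
  #3 pop 2: in=00000 → 11111 (was 11011); enqueue [1]
  #4 pop 3: in=11111 → 11111 (was 00000); enqueue [2]
  #5 pop 4: in=11111 → 01011 (was 00000); enqueue []
  #6 pop 0: in=11111 → 11010 (no change)
  #7 pop 1: in=11111 → 11111 (was 11011); enqueue [0,4]
  #8 pop 2: in=11111 → 11111 (no change)
  #9 pop 0: in=11111 → 11010 (no change)
  #10 pop 4: in=11111 → 01011 (no change)

Fixpoint:
  val[0] = 11010
  val[1] = 11111
  val[2] = 11111
  val[3] = 11111
  val[4] = 01011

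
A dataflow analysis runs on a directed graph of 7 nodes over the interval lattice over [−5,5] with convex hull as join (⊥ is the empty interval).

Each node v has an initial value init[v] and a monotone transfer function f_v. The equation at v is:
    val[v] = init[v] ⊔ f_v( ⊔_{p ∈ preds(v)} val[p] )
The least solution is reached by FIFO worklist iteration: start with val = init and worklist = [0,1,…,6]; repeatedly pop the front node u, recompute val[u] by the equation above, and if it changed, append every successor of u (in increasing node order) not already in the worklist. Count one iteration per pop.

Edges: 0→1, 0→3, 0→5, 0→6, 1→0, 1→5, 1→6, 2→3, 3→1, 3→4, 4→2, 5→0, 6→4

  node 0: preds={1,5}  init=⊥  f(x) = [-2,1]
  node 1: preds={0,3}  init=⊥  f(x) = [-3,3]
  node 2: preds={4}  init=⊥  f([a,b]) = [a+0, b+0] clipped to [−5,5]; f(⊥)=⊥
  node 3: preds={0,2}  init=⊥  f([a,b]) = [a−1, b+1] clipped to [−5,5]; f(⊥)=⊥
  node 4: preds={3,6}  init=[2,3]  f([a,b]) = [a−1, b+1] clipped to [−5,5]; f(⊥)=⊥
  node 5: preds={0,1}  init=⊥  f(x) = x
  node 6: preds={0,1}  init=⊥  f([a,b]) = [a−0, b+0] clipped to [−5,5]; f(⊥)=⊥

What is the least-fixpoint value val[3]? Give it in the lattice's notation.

Trace (16 dequeues):
  [1] u=0 | in ⊥ | out [-2,1] | prev ⊥ | push {}
  [2] u=1 | in [-2,1] | out [-3,3] | prev ⊥ | push {0}
  [3] u=2 | in [2,3] | out [2,3] | prev ⊥ | push {}
  [4] u=3 | in [-2,3] | out [-3,4] | prev ⊥ | push {1}
  [5] u=4 | in [-3,4] | out [-4,5] | prev [2,3] | push {2}
  [6] u=5 | in [-3,3] | out [-3,3] | prev ⊥ | push {}
  [7] u=6 | in [-3,3] | out [-3,3] | prev ⊥ | push {4}
  [8] u=0 | in [-3,3] | out [-2,1] | ==
  [9] u=1 | in [-3,4] | out [-3,3] | ==
  [10] u=2 | in [-4,5] | out [-4,5] | prev [2,3] | push {3}
  [11] u=4 | in [-3,4] | out [-4,5] | ==
  [12] u=3 | in [-4,5] | out [-5,5] | prev [-3,4] | push {1,4}
  [13] u=1 | in [-5,5] | out [-3,3] | ==
  [14] u=4 | in [-5,5] | out [-5,5] | prev [-4,5] | push {2}
  [15] u=2 | in [-5,5] | out [-5,5] | prev [-4,5] | push {3}
  [16] u=3 | in [-5,5] | out [-5,5] | ==

Converged values:
  [0] [-2,1]
  [1] [-3,3]
  [2] [-5,5]
  [3] [-5,5]
  [4] [-5,5]
  [5] [-3,3]
  [6] [-3,3]

[-5,5]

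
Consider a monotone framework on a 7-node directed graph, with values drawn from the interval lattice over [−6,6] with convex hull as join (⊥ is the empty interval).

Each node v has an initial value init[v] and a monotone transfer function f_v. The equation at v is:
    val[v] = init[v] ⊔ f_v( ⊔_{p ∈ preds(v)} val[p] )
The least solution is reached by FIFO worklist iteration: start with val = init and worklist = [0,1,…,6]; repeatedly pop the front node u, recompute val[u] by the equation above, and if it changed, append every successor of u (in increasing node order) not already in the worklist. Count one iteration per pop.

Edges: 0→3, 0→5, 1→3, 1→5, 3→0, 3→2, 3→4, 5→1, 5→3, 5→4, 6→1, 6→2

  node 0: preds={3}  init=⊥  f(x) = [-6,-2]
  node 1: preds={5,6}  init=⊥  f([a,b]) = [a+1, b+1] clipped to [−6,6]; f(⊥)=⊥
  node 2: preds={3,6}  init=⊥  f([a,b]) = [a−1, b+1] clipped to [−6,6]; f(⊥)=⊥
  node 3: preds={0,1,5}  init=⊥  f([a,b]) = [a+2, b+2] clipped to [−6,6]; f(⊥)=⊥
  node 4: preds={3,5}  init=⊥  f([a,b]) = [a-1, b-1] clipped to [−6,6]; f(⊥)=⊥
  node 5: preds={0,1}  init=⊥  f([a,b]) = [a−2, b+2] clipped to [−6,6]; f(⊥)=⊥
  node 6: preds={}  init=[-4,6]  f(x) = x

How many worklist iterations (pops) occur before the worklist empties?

Trace (13 dequeues):
  [1] u=0 | in ⊥ | out [-6,-2] | prev ⊥ | push {}
  [2] u=1 | in [-4,6] | out [-3,6] | prev ⊥ | push {}
  [3] u=2 | in [-4,6] | out [-5,6] | prev ⊥ | push {}
  [4] u=3 | in [-6,6] | out [-4,6] | prev ⊥ | push {0,2}
  [5] u=4 | in [-4,6] | out [-5,5] | prev ⊥ | push {}
  [6] u=5 | in [-6,6] | out [-6,6] | prev ⊥ | push {1,3,4}
  [7] u=6 | in ⊥ | out [-4,6] | ==
  [8] u=0 | in [-4,6] | out [-6,-2] | ==
  [9] u=2 | in [-4,6] | out [-5,6] | ==
  [10] u=1 | in [-6,6] | out [-5,6] | prev [-3,6] | push {5}
  [11] u=3 | in [-6,6] | out [-4,6] | ==
  [12] u=4 | in [-6,6] | out [-6,5] | prev [-5,5] | push {}
  [13] u=5 | in [-6,6] | out [-6,6] | ==

Converged values:
  [0] [-6,-2]
  [1] [-5,6]
  [2] [-5,6]
  [3] [-4,6]
  [4] [-6,5]
  [5] [-6,6]
  [6] [-4,6]

13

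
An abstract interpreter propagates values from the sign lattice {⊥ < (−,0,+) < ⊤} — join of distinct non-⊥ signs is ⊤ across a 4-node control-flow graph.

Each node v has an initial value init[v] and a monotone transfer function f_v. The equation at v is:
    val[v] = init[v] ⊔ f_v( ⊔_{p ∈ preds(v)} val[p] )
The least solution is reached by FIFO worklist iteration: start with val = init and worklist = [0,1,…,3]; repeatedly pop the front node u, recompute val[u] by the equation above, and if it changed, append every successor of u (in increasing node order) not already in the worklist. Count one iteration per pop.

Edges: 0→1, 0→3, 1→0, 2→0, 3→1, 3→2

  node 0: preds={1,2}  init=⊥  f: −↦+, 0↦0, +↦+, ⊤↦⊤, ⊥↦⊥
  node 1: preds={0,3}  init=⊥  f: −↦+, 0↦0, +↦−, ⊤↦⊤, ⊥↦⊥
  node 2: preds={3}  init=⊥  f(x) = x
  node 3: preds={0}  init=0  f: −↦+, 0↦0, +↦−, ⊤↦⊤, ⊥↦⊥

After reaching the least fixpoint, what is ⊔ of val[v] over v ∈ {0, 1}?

0

Trace (7 dequeues):
  [1] u=0 | in ⊥ | out ⊥ | ==
  [2] u=1 | in 0 | out 0 | prev ⊥ | push {0}
  [3] u=2 | in 0 | out 0 | prev ⊥ | push {}
  [4] u=3 | in ⊥ | out 0 | ==
  [5] u=0 | in 0 | out 0 | prev ⊥ | push {1,3}
  [6] u=1 | in 0 | out 0 | ==
  [7] u=3 | in 0 | out 0 | ==

Converged values:
  [0] 0
  [1] 0
  [2] 0
  [3] 0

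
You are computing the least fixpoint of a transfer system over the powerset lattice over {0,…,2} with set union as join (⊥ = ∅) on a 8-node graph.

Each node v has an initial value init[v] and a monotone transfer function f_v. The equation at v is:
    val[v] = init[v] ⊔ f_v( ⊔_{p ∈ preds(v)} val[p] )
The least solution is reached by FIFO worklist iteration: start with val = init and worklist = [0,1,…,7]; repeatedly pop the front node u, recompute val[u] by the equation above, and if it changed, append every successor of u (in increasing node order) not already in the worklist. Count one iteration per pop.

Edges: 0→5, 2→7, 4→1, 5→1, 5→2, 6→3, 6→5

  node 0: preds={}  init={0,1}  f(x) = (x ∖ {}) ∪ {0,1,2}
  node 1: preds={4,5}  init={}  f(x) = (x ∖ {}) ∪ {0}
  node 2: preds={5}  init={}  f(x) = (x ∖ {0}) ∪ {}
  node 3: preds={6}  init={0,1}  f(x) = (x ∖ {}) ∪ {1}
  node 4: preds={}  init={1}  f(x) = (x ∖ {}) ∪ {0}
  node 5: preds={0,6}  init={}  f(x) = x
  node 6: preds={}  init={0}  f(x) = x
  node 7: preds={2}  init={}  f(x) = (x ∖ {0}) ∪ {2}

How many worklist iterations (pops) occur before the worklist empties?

11

Worklist (11 pops):
  #1 pop 0: in={} → {0,1,2} (was {0,1}); enqueue []
  #2 pop 1: in={1} → {0,1} (was {}); enqueue []
  #3 pop 2: in={} → {} (no change)
  #4 pop 3: in={0} → {0,1} (no change)
  #5 pop 4: in={} → {0,1} (was {1}); enqueue [1]
  #6 pop 5: in={0,1,2} → {0,1,2} (was {}); enqueue [2]
  #7 pop 6: in={} → {0} (no change)
  #8 pop 7: in={} → {2} (was {}); enqueue []
  #9 pop 1: in={0,1,2} → {0,1,2} (was {0,1}); enqueue []
  #10 pop 2: in={0,1,2} → {1,2} (was {}); enqueue [7]
  #11 pop 7: in={1,2} → {1,2} (was {2}); enqueue []

Fixpoint:
  val[0] = {0,1,2}
  val[1] = {0,1,2}
  val[2] = {1,2}
  val[3] = {0,1}
  val[4] = {0,1}
  val[5] = {0,1,2}
  val[6] = {0}
  val[7] = {1,2}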